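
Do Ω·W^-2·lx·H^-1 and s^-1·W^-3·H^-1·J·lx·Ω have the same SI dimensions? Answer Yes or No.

Yes

Left side:
  Ω = kg·m²·s⁻³·A⁻².
  W = kg·m²·s⁻³.
  So W⁻² = kg⁻²·m⁻⁴·s⁶.
  lx = m⁻²·cd.
  H = kg·m²·s⁻²·A⁻².
  So H⁻¹ = kg⁻¹·m⁻²·s²·A².
  Combining: Ω·W⁻²·lx·H⁻¹ = (kg·m²·s⁻³·A⁻²) · (kg⁻²·m⁻⁴·s⁶) · (m⁻²·cd) · (kg⁻¹·m⁻²·s²·A²) = kg⁻²·m⁻⁶·s⁵·cd.
Right side:
  W = kg·m²·s⁻³.
  So W⁻³ = kg⁻³·m⁻⁶·s⁹.
  H = kg·m²·s⁻²·A⁻².
  So H⁻¹ = kg⁻¹·m⁻²·s²·A².
  J = kg·m²·s⁻².
  lx = m⁻²·cd.
  Ω = kg·m²·s⁻³·A⁻².
  Combining: s⁻¹·W⁻³·H⁻¹·J·lx·Ω = s⁻¹ · (kg⁻³·m⁻⁶·s⁹) · (kg⁻¹·m⁻²·s²·A²) · (kg·m²·s⁻²) · (m⁻²·cd) · (kg·m²·s⁻³·A⁻²) = kg⁻²·m⁻⁶·s⁵·cd.
Both reduce to kg⁻²·m⁻⁶·s⁵·cd.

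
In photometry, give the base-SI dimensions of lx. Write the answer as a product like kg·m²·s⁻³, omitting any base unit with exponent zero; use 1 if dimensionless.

m⁻²·cd

lx = m⁻²·cd.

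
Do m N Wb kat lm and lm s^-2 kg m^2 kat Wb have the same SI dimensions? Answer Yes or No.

Left side:
  N = kg·m/s² = kg·m·s⁻² (force = mass × acceleration).
  Wb = V·s (flux: a volt is a weber per second),
      = kg·m²·s⁻²·A⁻¹.
  kat = mol/s = s⁻¹·mol (catalytic activity).
  lm = cd·sr = cd (luminous flux; sr is dimensionless).
  Combining: m·N·Wb·kat·lm = m · (kg·m·s⁻²) · (kg·m²·s⁻²·A⁻¹) · (s⁻¹·mol) · cd = kg²·m⁴·s⁻⁵·A⁻¹·mol·cd.
Right side:
  lm = cd.
  kat = s⁻¹·mol.
  Wb = kg·m²·s⁻²·A⁻¹.
  Combining: lm·s⁻²·kg·m²·kat·Wb = cd · s⁻² · kg · m² · (s⁻¹·mol) · (kg·m²·s⁻²·A⁻¹) = kg²·m⁴·s⁻⁵·A⁻¹·mol·cd.
Both reduce to kg²·m⁴·s⁻⁵·A⁻¹·mol·cd.

Yes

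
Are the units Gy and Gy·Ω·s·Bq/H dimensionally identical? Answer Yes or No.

Left side:
  Gy = J/kg (absorbed dose = energy per mass),
      = m²·s⁻².
Right side:
  H = Wb/A (inductance = flux per current),
      = kg·m²·s⁻²·A⁻².
  So H⁻¹ = kg⁻¹·m⁻²·s²·A².
  Gy = J/kg (absorbed dose = energy per mass),
      = m²·s⁻².
  Ω = V/A (resistance = voltage per current),
      = kg·m²·s⁻³·A⁻².
  Bq = 1/s = s⁻¹ (activity is decays per second).
  Combining: H⁻¹·Gy·Ω·s·Bq = (kg⁻¹·m⁻²·s²·A²) · (m²·s⁻²) · (kg·m²·s⁻³·A⁻²) · s · s⁻¹ = m²·s⁻³.
Left is m²·s⁻²; right is m²·s⁻³ — different.

No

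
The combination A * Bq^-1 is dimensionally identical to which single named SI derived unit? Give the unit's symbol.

Bq = 1/s = s⁻¹ (activity is decays per second).
So Bq⁻¹ = s.
Combining: A·Bq⁻¹ = A · s = s·A.
s·A is the base-SI form of the coulomb.

C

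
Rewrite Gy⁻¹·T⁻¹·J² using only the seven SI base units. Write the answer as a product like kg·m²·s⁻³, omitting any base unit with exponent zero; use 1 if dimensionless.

Gy = J/kg (absorbed dose = energy per mass),
    = m²·s⁻².
So Gy⁻¹ = m⁻²·s².
T = Wb/m² (flux density = flux per area),
    = kg·s⁻²·A⁻¹.
So T⁻¹ = kg⁻¹·s²·A.
J = N·m (work = force × distance),
    = kg·m²·s⁻².
So J² = kg²·m⁴·s⁻⁴.
Combining: Gy⁻¹·T⁻¹·J² = (m⁻²·s²) · (kg⁻¹·s²·A) · (kg²·m⁴·s⁻⁴) = kg·m²·A.

kg·m²·A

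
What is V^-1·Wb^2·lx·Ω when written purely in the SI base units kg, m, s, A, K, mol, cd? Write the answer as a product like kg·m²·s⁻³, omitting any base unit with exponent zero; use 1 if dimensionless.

V = kg·m²·s⁻³·A⁻¹.
So V⁻¹ = kg⁻¹·m⁻²·s³·A.
Wb = kg·m²·s⁻²·A⁻¹.
So Wb² = kg²·m⁴·s⁻⁴·A⁻².
lx = m⁻²·cd.
Ω = kg·m²·s⁻³·A⁻².
Combining: V⁻¹·Wb²·lx·Ω = (kg⁻¹·m⁻²·s³·A) · (kg²·m⁴·s⁻⁴·A⁻²) · (m⁻²·cd) · (kg·m²·s⁻³·A⁻²) = kg²·m²·s⁻⁴·A⁻³·cd.

kg²·m²·s⁻⁴·A⁻³·cd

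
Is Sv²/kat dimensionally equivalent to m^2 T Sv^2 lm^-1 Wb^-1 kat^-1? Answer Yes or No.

No

Left side:
  Sv = J/kg (equivalent dose = energy per mass),
      = m²·s⁻².
  So Sv² = m⁴·s⁻⁴.
  kat = mol/s = s⁻¹·mol (catalytic activity).
  So kat⁻¹ = s·mol⁻¹.
  Combining: Sv²·kat⁻¹ = (m⁴·s⁻⁴) · (s·mol⁻¹) = m⁴·s⁻³·mol⁻¹.
Right side:
  T = Wb/m² (flux density = flux per area),
      = kg·s⁻²·A⁻¹.
  Sv = J/kg (equivalent dose = energy per mass),
      = m²·s⁻².
  So Sv² = m⁴·s⁻⁴.
  lm = cd·sr = cd (luminous flux; sr is dimensionless).
  So lm⁻¹ = cd⁻¹.
  Wb = V·s (flux: a volt is a weber per second),
      = kg·m²·s⁻²·A⁻¹.
  So Wb⁻¹ = kg⁻¹·m⁻²·s²·A.
  kat = mol/s = s⁻¹·mol (catalytic activity).
  So kat⁻¹ = s·mol⁻¹.
  Combining: m²·T·Sv²·lm⁻¹·Wb⁻¹·kat⁻¹ = m² · (kg·s⁻²·A⁻¹) · (m⁴·s⁻⁴) · cd⁻¹ · (kg⁻¹·m⁻²·s²·A) · (s·mol⁻¹) = m⁴·s⁻³·mol⁻¹·cd⁻¹.
Left is m⁴·s⁻³·mol⁻¹; right is m⁴·s⁻³·mol⁻¹·cd⁻¹ — different.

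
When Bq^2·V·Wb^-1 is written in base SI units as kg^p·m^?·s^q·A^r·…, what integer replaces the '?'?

0

Bq = 1/s = s⁻¹ (activity is decays per second).
So Bq² = s⁻².
V = W/A (potential = power per current),
    = kg·m²·s⁻³·A⁻¹.
Wb = V·s (flux: a volt is a weber per second),
    = kg·m²·s⁻²·A⁻¹.
So Wb⁻¹ = kg⁻¹·m⁻²·s²·A.
Combining: Bq²·V·Wb⁻¹ = s⁻² · (kg·m²·s⁻³·A⁻¹) · (kg⁻¹·m⁻²·s²·A) = s⁻³.
The exponent of m is 0.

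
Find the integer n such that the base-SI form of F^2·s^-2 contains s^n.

6

F = kg⁻¹·m⁻²·s⁴·A².
So F² = kg⁻²·m⁻⁴·s⁸·A⁴.
Combining: F²·s⁻² = (kg⁻²·m⁻⁴·s⁸·A⁴) · s⁻² = kg⁻²·m⁻⁴·s⁶·A⁴.
The exponent of s is 6.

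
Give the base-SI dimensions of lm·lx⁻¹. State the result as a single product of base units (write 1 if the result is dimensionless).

m²

lm = cd·sr = cd (luminous flux; sr is dimensionless).
lx = lm/m² (illuminance = luminous flux per area),
    = m⁻²·cd.
So lx⁻¹ = m²·cd⁻¹.
Combining: lm·lx⁻¹ = cd · (m²·cd⁻¹) = m².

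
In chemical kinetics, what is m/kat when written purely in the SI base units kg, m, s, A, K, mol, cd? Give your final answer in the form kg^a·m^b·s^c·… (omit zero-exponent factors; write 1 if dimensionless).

kat = s⁻¹·mol.
So kat⁻¹ = s·mol⁻¹.
Combining: m·kat⁻¹ = m · (s·mol⁻¹) = m·s·mol⁻¹.

m·s·mol⁻¹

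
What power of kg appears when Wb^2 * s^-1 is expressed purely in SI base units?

2

Wb = V·s (flux: a volt is a weber per second),
    = kg·m²·s⁻²·A⁻¹.
So Wb² = kg²·m⁴·s⁻⁴·A⁻².
Combining: Wb²·s⁻¹ = (kg²·m⁴·s⁻⁴·A⁻²) · s⁻¹ = kg²·m⁴·s⁻⁵·A⁻².
The exponent of kg is 2.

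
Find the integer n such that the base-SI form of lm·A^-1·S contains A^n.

1

lm = cd·sr = cd (luminous flux; sr is dimensionless).
S = 1/Ω (conductance is reciprocal resistance),
    = kg⁻¹·m⁻²·s³·A².
Combining: lm·A⁻¹·S = cd · A⁻¹ · (kg⁻¹·m⁻²·s³·A²) = kg⁻¹·m⁻²·s³·A·cd.
The exponent of A is 1.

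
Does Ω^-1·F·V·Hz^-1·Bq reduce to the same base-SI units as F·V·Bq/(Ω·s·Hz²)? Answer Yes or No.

Left side:
  Ω = kg·m²·s⁻³·A⁻².
  So Ω⁻¹ = kg⁻¹·m⁻²·s³·A².
  F = kg⁻¹·m⁻²·s⁴·A².
  V = kg·m²·s⁻³·A⁻¹.
  Hz = s⁻¹.
  So Hz⁻¹ = s.
  Bq = s⁻¹.
  Combining: Ω⁻¹·F·V·Hz⁻¹·Bq = (kg⁻¹·m⁻²·s³·A²) · (kg⁻¹·m⁻²·s⁴·A²) · (kg·m²·s⁻³·A⁻¹) · s · s⁻¹ = kg⁻¹·m⁻²·s⁴·A³.
Right side:
  Ω = V/A (resistance = voltage per current),
      = kg·m²·s⁻³·A⁻².
  So Ω⁻¹ = kg⁻¹·m⁻²·s³·A².
  F = C/V (capacitance = charge per voltage),
      = A·s/(kg·m²·s⁻³·A⁻¹) (substituting C and V),
      = kg⁻¹·m⁻²·s⁴·A².
  V = W/A (potential = power per current),
      = kg·m²·s⁻³·A⁻¹.
  Bq = 1/s = s⁻¹ (activity is decays per second).
  Hz = 1/s = s⁻¹ (frequency is cycles per second).
  So Hz⁻² = s².
  Combining: Ω⁻¹·F·s⁻¹·V·Bq·Hz⁻² = (kg⁻¹·m⁻²·s³·A²) · (kg⁻¹·m⁻²·s⁴·A²) · s⁻¹ · (kg·m²·s⁻³·A⁻¹) · s⁻¹ · s² = kg⁻¹·m⁻²·s⁴·A³.
Both reduce to kg⁻¹·m⁻²·s⁴·A³.

Yes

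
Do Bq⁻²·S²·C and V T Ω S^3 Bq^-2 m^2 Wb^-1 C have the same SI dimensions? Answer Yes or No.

No

Left side:
  Bq = 1/s = s⁻¹ (activity is decays per second).
  So Bq⁻² = s².
  S = 1/Ω (conductance is reciprocal resistance),
      = kg⁻¹·m⁻²·s³·A².
  So S² = kg⁻²·m⁻⁴·s⁶·A⁴.
  C = A·s = s·A (charge = current × time).
  Combining: Bq⁻²·S²·C = s² · (kg⁻²·m⁻⁴·s⁶·A⁴) · (s·A) = kg⁻²·m⁻⁴·s⁹·A⁵.
Right side:
  V = W/A (potential = power per current),
      = kg·m²·s⁻³·A⁻¹.
  T = Wb/m² (flux density = flux per area),
      = kg·s⁻²·A⁻¹.
  Ω = V/A (resistance = voltage per current),
      = kg·m²·s⁻³·A⁻².
  S = 1/Ω (conductance is reciprocal resistance),
      = kg⁻¹·m⁻²·s³·A².
  So S³ = kg⁻³·m⁻⁶·s⁹·A⁶.
  Bq = 1/s = s⁻¹ (activity is decays per second).
  So Bq⁻² = s².
  Wb = V·s (flux: a volt is a weber per second),
      = kg·m²·s⁻²·A⁻¹.
  So Wb⁻¹ = kg⁻¹·m⁻²·s²·A.
  C = A·s = s·A (charge = current × time).
  Combining: V·T·Ω·S³·Bq⁻²·m²·Wb⁻¹·C = (kg·m²·s⁻³·A⁻¹) · (kg·s⁻²·A⁻¹) · (kg·m²·s⁻³·A⁻²) · (kg⁻³·m⁻⁶·s⁹·A⁶) · s² · m² · (kg⁻¹·m⁻²·s²·A) · (s·A) = kg⁻¹·m⁻²·s⁶·A⁴.
Left is kg⁻²·m⁻⁴·s⁹·A⁵; right is kg⁻¹·m⁻²·s⁶·A⁴ — different.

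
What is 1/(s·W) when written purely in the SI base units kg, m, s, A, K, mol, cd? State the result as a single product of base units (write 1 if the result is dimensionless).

kg⁻¹·m⁻²·s²

W = kg·m²·s⁻³.
So W⁻¹ = kg⁻¹·m⁻²·s³.
Combining: s⁻¹·W⁻¹ = s⁻¹ · (kg⁻¹·m⁻²·s³) = kg⁻¹·m⁻²·s².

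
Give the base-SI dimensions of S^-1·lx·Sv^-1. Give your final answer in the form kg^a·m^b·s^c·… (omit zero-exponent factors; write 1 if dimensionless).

kg·m⁻²·s⁻¹·A⁻²·cd

S = 1/Ω (conductance is reciprocal resistance),
    = kg⁻¹·m⁻²·s³·A².
So S⁻¹ = kg·m²·s⁻³·A⁻².
lx = lm/m² (illuminance = luminous flux per area),
    = m⁻²·cd.
Sv = J/kg (equivalent dose = energy per mass),
    = m²·s⁻².
So Sv⁻¹ = m⁻²·s².
Combining: S⁻¹·lx·Sv⁻¹ = (kg·m²·s⁻³·A⁻²) · (m⁻²·cd) · (m⁻²·s²) = kg·m⁻²·s⁻¹·A⁻²·cd.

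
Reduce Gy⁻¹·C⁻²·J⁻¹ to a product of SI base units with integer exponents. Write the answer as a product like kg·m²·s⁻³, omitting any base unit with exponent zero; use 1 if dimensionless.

Gy = m²·s⁻².
So Gy⁻¹ = m⁻²·s².
C = s·A.
So C⁻² = s⁻²·A⁻².
J = kg·m²·s⁻².
So J⁻¹ = kg⁻¹·m⁻²·s².
Combining: Gy⁻¹·C⁻²·J⁻¹ = (m⁻²·s²) · (s⁻²·A⁻²) · (kg⁻¹·m⁻²·s²) = kg⁻¹·m⁻⁴·s²·A⁻².

kg⁻¹·m⁻⁴·s²·A⁻²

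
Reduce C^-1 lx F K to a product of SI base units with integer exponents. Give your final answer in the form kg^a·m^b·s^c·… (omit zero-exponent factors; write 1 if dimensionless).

C = A·s = s·A (charge = current × time).
So C⁻¹ = s⁻¹·A⁻¹.
lx = lm/m² (illuminance = luminous flux per area),
    = m⁻²·cd.
F = C/V (capacitance = charge per voltage),
    = A·s/(kg·m²·s⁻³·A⁻¹) (substituting C and V),
    = kg⁻¹·m⁻²·s⁴·A².
Combining: C⁻¹·lx·F·K = (s⁻¹·A⁻¹) · (m⁻²·cd) · (kg⁻¹·m⁻²·s⁴·A²) · K = kg⁻¹·m⁻⁴·s³·A·K·cd.

kg⁻¹·m⁻⁴·s³·A·K·cd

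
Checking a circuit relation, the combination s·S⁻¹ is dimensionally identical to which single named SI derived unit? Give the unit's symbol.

S = 1/Ω (conductance is reciprocal resistance),
    = kg⁻¹·m⁻²·s³·A².
So S⁻¹ = kg·m²·s⁻³·A⁻².
Combining: s·S⁻¹ = s · (kg·m²·s⁻³·A⁻²) = kg·m²·s⁻²·A⁻².
kg·m²·s⁻²·A⁻² is the base-SI form of the henry.

H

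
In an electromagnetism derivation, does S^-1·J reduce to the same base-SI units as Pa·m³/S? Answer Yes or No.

Yes

Left side:
  S = 1/Ω (conductance is reciprocal resistance),
      = kg⁻¹·m⁻²·s³·A².
  So S⁻¹ = kg·m²·s⁻³·A⁻².
  J = N·m (work = force × distance),
      = kg·m²·s⁻².
  Combining: S⁻¹·J = (kg·m²·s⁻³·A⁻²) · (kg·m²·s⁻²) = kg²·m⁴·s⁻⁵·A⁻².
Right side:
  Pa = N/m² (pressure = force per area),
      = kg·m⁻¹·s⁻².
  S = 1/Ω (conductance is reciprocal resistance),
      = kg⁻¹·m⁻²·s³·A².
  So S⁻¹ = kg·m²·s⁻³·A⁻².
  Combining: Pa·m³·S⁻¹ = (kg·m⁻¹·s⁻²) · m³ · (kg·m²·s⁻³·A⁻²) = kg²·m⁴·s⁻⁵·A⁻².
Both reduce to kg²·m⁴·s⁻⁵·A⁻².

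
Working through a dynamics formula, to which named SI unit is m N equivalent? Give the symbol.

J

N = kg·m/s² = kg·m·s⁻² (force = mass × acceleration).
Combining: m·N = m · (kg·m·s⁻²) = kg·m²·s⁻².
kg·m²·s⁻² is the base-SI form of the joule.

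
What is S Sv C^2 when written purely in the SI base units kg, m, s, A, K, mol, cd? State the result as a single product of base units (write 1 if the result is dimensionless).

kg⁻¹·s³·A⁴

S = kg⁻¹·m⁻²·s³·A².
Sv = m²·s⁻².
C = s·A.
So C² = s²·A².
Combining: S·Sv·C² = (kg⁻¹·m⁻²·s³·A²) · (m²·s⁻²) · (s²·A²) = kg⁻¹·s³·A⁴.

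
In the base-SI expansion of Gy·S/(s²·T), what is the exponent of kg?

Gy = J/kg (absorbed dose = energy per mass),
    = m²·s⁻².
T = Wb/m² (flux density = flux per area),
    = kg·s⁻²·A⁻¹.
So T⁻¹ = kg⁻¹·s²·A.
S = 1/Ω (conductance is reciprocal resistance),
    = kg⁻¹·m⁻²·s³·A².
Combining: s⁻²·Gy·T⁻¹·S = s⁻² · (m²·s⁻²) · (kg⁻¹·s²·A) · (kg⁻¹·m⁻²·s³·A²) = kg⁻²·s·A³.
The exponent of kg is -2.

-2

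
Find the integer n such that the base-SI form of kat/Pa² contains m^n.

2

kat = s⁻¹·mol.
Pa = kg·m⁻¹·s⁻².
So Pa⁻² = kg⁻²·m²·s⁴.
Combining: kat·Pa⁻² = (s⁻¹·mol) · (kg⁻²·m²·s⁴) = kg⁻²·m²·s³·mol.
The exponent of m is 2.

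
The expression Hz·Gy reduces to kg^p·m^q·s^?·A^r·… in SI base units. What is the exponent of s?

-3

Hz = 1/s = s⁻¹ (frequency is cycles per second).
Gy = J/kg (absorbed dose = energy per mass),
    = m²·s⁻².
Combining: Hz·Gy = s⁻¹ · (m²·s⁻²) = m²·s⁻³.
The exponent of s is -3.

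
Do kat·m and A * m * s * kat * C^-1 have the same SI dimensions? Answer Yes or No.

Left side:
  kat = mol/s = s⁻¹·mol (catalytic activity).
  Combining: kat·m = (s⁻¹·mol) · m = m·s⁻¹·mol.
Right side:
  kat = mol/s = s⁻¹·mol (catalytic activity).
  C = A·s = s·A (charge = current × time).
  So C⁻¹ = s⁻¹·A⁻¹.
  Combining: A·m·s·kat·C⁻¹ = A · m · s · (s⁻¹·mol) · (s⁻¹·A⁻¹) = m·s⁻¹·mol.
Both reduce to m·s⁻¹·mol.

Yes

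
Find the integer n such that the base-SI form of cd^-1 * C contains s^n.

1

C = A·s = s·A (charge = current × time).
Combining: cd⁻¹·C = cd⁻¹ · (s·A) = s·A·cd⁻¹.
The exponent of s is 1.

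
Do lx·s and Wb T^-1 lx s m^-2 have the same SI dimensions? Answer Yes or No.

Yes

Left side:
  lx = m⁻²·cd.
  Combining: lx·s = (m⁻²·cd) · s = m⁻²·s·cd.
Right side:
  Wb = V·s (flux: a volt is a weber per second),
      = kg·m²·s⁻²·A⁻¹.
  T = Wb/m² (flux density = flux per area),
      = kg·s⁻²·A⁻¹.
  So T⁻¹ = kg⁻¹·s²·A.
  lx = lm/m² (illuminance = luminous flux per area),
      = m⁻²·cd.
  Combining: Wb·T⁻¹·lx·s·m⁻² = (kg·m²·s⁻²·A⁻¹) · (kg⁻¹·s²·A) · (m⁻²·cd) · s · m⁻² = m⁻²·s·cd.
Both reduce to m⁻²·s·cd.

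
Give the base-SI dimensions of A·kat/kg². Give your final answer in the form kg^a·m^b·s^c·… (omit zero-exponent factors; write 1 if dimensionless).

kg⁻²·s⁻¹·A·mol

kat = s⁻¹·mol.
Combining: A·kg⁻²·kat = A · kg⁻² · (s⁻¹·mol) = kg⁻²·s⁻¹·A·mol.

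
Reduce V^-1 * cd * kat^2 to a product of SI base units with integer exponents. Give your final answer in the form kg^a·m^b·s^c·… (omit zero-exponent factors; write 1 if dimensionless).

kg⁻¹·m⁻²·s·A·mol²·cd

V = W/A (potential = power per current),
    = kg·m²·s⁻³·A⁻¹.
So V⁻¹ = kg⁻¹·m⁻²·s³·A.
kat = mol/s = s⁻¹·mol (catalytic activity).
So kat² = s⁻²·mol².
Combining: V⁻¹·cd·kat² = (kg⁻¹·m⁻²·s³·A) · cd · (s⁻²·mol²) = kg⁻¹·m⁻²·s·A·mol²·cd.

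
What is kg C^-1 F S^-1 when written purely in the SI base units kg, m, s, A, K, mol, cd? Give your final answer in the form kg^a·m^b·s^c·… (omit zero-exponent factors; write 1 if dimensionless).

kg·A⁻¹

C = s·A.
So C⁻¹ = s⁻¹·A⁻¹.
F = kg⁻¹·m⁻²·s⁴·A².
S = kg⁻¹·m⁻²·s³·A².
So S⁻¹ = kg·m²·s⁻³·A⁻².
Combining: kg·C⁻¹·F·S⁻¹ = kg · (s⁻¹·A⁻¹) · (kg⁻¹·m⁻²·s⁴·A²) · (kg·m²·s⁻³·A⁻²) = kg·A⁻¹.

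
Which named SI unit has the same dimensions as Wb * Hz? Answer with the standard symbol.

V

Wb = V·s (flux: a volt is a weber per second),
    = kg·m²·s⁻²·A⁻¹.
Hz = 1/s = s⁻¹ (frequency is cycles per second).
Combining: Wb·Hz = (kg·m²·s⁻²·A⁻¹) · s⁻¹ = kg·m²·s⁻³·A⁻¹.
kg·m²·s⁻³·A⁻¹ is the base-SI form of the volt.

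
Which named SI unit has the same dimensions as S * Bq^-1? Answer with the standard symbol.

F

S = kg⁻¹·m⁻²·s³·A².
Bq = s⁻¹.
So Bq⁻¹ = s.
Combining: S·Bq⁻¹ = (kg⁻¹·m⁻²·s³·A²) · s = kg⁻¹·m⁻²·s⁴·A².
kg⁻¹·m⁻²·s⁴·A² is the base-SI form of the farad.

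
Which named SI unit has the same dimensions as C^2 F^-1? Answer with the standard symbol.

J

C = s·A.
So C² = s²·A².
F = kg⁻¹·m⁻²·s⁴·A².
So F⁻¹ = kg·m²·s⁻⁴·A⁻².
Combining: C²·F⁻¹ = (s²·A²) · (kg·m²·s⁻⁴·A⁻²) = kg·m²·s⁻².
kg·m²·s⁻² is the base-SI form of the joule.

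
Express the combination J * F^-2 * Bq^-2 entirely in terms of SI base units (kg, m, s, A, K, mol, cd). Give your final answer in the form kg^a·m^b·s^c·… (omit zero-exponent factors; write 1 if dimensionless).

kg³·m⁶·s⁻⁸·A⁻⁴

J = kg·m²·s⁻².
F = kg⁻¹·m⁻²·s⁴·A².
So F⁻² = kg²·m⁴·s⁻⁸·A⁻⁴.
Bq = s⁻¹.
So Bq⁻² = s².
Combining: J·F⁻²·Bq⁻² = (kg·m²·s⁻²) · (kg²·m⁴·s⁻⁸·A⁻⁴) · s² = kg³·m⁶·s⁻⁸·A⁻⁴.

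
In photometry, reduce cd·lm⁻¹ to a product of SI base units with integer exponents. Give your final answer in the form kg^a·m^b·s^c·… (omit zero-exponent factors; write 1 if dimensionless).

lm = cd.
So lm⁻¹ = cd⁻¹.
Combining: cd·lm⁻¹ = cd · cd⁻¹ = 1.

1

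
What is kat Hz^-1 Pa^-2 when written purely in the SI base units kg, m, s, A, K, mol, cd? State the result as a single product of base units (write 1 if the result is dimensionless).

kat = mol/s = s⁻¹·mol (catalytic activity).
Hz = 1/s = s⁻¹ (frequency is cycles per second).
So Hz⁻¹ = s.
Pa = N/m² (pressure = force per area),
    = kg·m⁻¹·s⁻².
So Pa⁻² = kg⁻²·m²·s⁴.
Combining: kat·Hz⁻¹·Pa⁻² = (s⁻¹·mol) · s · (kg⁻²·m²·s⁴) = kg⁻²·m²·s⁴·mol.

kg⁻²·m²·s⁴·mol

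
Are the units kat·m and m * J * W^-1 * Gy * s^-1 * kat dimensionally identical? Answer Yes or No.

Left side:
  kat = mol/s = s⁻¹·mol (catalytic activity).
  Combining: kat·m = (s⁻¹·mol) · m = m·s⁻¹·mol.
Right side:
  J = N·m (work = force × distance),
      = kg·m²·s⁻².
  W = J/s (power = energy per time),
      = kg·m²·s⁻³.
  So W⁻¹ = kg⁻¹·m⁻²·s³.
  Gy = J/kg (absorbed dose = energy per mass),
      = m²·s⁻².
  kat = mol/s = s⁻¹·mol (catalytic activity).
  Combining: m·J·W⁻¹·Gy·s⁻¹·kat = m · (kg·m²·s⁻²) · (kg⁻¹·m⁻²·s³) · (m²·s⁻²) · s⁻¹ · (s⁻¹·mol) = m³·s⁻³·mol.
Left is m·s⁻¹·mol; right is m³·s⁻³·mol — different.

No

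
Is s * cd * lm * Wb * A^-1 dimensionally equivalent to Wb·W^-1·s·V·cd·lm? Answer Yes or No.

Left side:
  lm = cd.
  Wb = kg·m²·s⁻²·A⁻¹.
  Combining: s·cd·lm·Wb·A⁻¹ = s · cd · cd · (kg·m²·s⁻²·A⁻¹) · A⁻¹ = kg·m²·s⁻¹·A⁻²·cd².
Right side:
  Wb = V·s (flux: a volt is a weber per second),
      = kg·m²·s⁻²·A⁻¹.
  W = J/s (power = energy per time),
      = kg·m²·s⁻³.
  So W⁻¹ = kg⁻¹·m⁻²·s³.
  V = W/A (potential = power per current),
      = kg·m²·s⁻³·A⁻¹.
  lm = cd·sr = cd (luminous flux; sr is dimensionless).
  Combining: Wb·W⁻¹·s·V·cd·lm = (kg·m²·s⁻²·A⁻¹) · (kg⁻¹·m⁻²·s³) · s · (kg·m²·s⁻³·A⁻¹) · cd · cd = kg·m²·s⁻¹·A⁻²·cd².
Both reduce to kg·m²·s⁻¹·A⁻²·cd².

Yes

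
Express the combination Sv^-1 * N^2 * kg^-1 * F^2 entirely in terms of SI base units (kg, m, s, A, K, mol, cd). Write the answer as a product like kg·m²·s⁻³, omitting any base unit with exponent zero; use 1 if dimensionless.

Sv = m²·s⁻².
So Sv⁻¹ = m⁻²·s².
N = kg·m·s⁻².
So N² = kg²·m²·s⁻⁴.
F = kg⁻¹·m⁻²·s⁴·A².
So F² = kg⁻²·m⁻⁴·s⁸·A⁴.
Combining: Sv⁻¹·N²·kg⁻¹·F² = (m⁻²·s²) · (kg²·m²·s⁻⁴) · kg⁻¹ · (kg⁻²·m⁻⁴·s⁸·A⁴) = kg⁻¹·m⁻⁴·s⁶·A⁴.

kg⁻¹·m⁻⁴·s⁶·A⁴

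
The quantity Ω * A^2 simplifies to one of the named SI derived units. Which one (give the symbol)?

Ω = V/A (resistance = voltage per current),
    = kg·m²·s⁻³·A⁻².
Combining: Ω·A² = (kg·m²·s⁻³·A⁻²) · A² = kg·m²·s⁻³.
kg·m²·s⁻³ is the base-SI form of the watt.

W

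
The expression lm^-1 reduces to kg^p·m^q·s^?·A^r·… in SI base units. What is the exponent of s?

0

lm = cd·sr = cd (luminous flux; sr is dimensionless).
So lm⁻¹ = cd⁻¹.
The exponent of s is 0.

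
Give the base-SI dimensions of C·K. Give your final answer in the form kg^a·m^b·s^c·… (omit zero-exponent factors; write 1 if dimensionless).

C = s·A.
Combining: C·K = (s·A) · K = s·A·K.

s·A·K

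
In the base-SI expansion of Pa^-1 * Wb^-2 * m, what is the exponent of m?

Pa = kg·m⁻¹·s⁻².
So Pa⁻¹ = kg⁻¹·m·s².
Wb = kg·m²·s⁻²·A⁻¹.
So Wb⁻² = kg⁻²·m⁻⁴·s⁴·A².
Combining: Pa⁻¹·Wb⁻²·m = (kg⁻¹·m·s²) · (kg⁻²·m⁻⁴·s⁴·A²) · m = kg⁻³·m⁻²·s⁶·A².
The exponent of m is -2.

-2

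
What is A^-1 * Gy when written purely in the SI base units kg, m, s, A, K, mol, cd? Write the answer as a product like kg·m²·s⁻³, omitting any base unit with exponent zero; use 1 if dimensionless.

m²·s⁻²·A⁻¹

Gy = J/kg (absorbed dose = energy per mass),
    = m²·s⁻².
Combining: A⁻¹·Gy = A⁻¹ · (m²·s⁻²) = m²·s⁻²·A⁻¹.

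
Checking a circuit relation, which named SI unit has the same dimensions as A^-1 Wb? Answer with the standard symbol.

Wb = V·s (flux: a volt is a weber per second),
    = kg·m²·s⁻²·A⁻¹.
Combining: A⁻¹·Wb = A⁻¹ · (kg·m²·s⁻²·A⁻¹) = kg·m²·s⁻²·A⁻².
kg·m²·s⁻²·A⁻² is the base-SI form of the henry.

H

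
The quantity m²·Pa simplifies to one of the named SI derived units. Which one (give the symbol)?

Pa = N/m² (pressure = force per area),
    = kg·m⁻¹·s⁻².
Combining: m²·Pa = m² · (kg·m⁻¹·s⁻²) = kg·m·s⁻².
kg·m·s⁻² is the base-SI form of the newton.

N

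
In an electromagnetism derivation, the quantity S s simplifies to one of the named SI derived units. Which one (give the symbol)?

S = kg⁻¹·m⁻²·s³·A².
Combining: S·s = (kg⁻¹·m⁻²·s³·A²) · s = kg⁻¹·m⁻²·s⁴·A².
kg⁻¹·m⁻²·s⁴·A² is the base-SI form of the farad.

F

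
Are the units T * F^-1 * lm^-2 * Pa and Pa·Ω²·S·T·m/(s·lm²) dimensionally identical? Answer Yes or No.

Left side:
  T = Wb/m² (flux density = flux per area),
      = kg·s⁻²·A⁻¹.
  F = C/V (capacitance = charge per voltage),
      = A·s/(kg·m²·s⁻³·A⁻¹) (substituting C and V),
      = kg⁻¹·m⁻²·s⁴·A².
  So F⁻¹ = kg·m²·s⁻⁴·A⁻².
  lm = cd·sr = cd (luminous flux; sr is dimensionless).
  So lm⁻² = cd⁻².
  Pa = N/m² (pressure = force per area),
      = kg·m⁻¹·s⁻².
  Combining: T·F⁻¹·lm⁻²·Pa = (kg·s⁻²·A⁻¹) · (kg·m²·s⁻⁴·A⁻²) · cd⁻² · (kg·m⁻¹·s⁻²) = kg³·m·s⁻⁸·A⁻³·cd⁻².
Right side:
  lm = cd·sr = cd (luminous flux; sr is dimensionless).
  So lm⁻² = cd⁻².
  Pa = N/m² (pressure = force per area),
      = kg·m⁻¹·s⁻².
  Ω = V/A (resistance = voltage per current),
      = kg·m²·s⁻³·A⁻².
  So Ω² = kg²·m⁴·s⁻⁶·A⁻⁴.
  S = 1/Ω (conductance is reciprocal resistance),
      = kg⁻¹·m⁻²·s³·A².
  T = Wb/m² (flux density = flux per area),
      = kg·s⁻²·A⁻¹.
  Combining: s⁻¹·lm⁻²·Pa·Ω²·S·T·m = s⁻¹ · cd⁻² · (kg·m⁻¹·s⁻²) · (kg²·m⁴·s⁻⁶·A⁻⁴) · (kg⁻¹·m⁻²·s³·A²) · (kg·s⁻²·A⁻¹) · m = kg³·m²·s⁻⁸·A⁻³·cd⁻².
Left is kg³·m·s⁻⁸·A⁻³·cd⁻²; right is kg³·m²·s⁻⁸·A⁻³·cd⁻² — different.

No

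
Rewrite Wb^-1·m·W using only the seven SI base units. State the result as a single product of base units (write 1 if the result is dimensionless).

Wb = kg·m²·s⁻²·A⁻¹.
So Wb⁻¹ = kg⁻¹·m⁻²·s²·A.
W = kg·m²·s⁻³.
Combining: Wb⁻¹·m·W = (kg⁻¹·m⁻²·s²·A) · m · (kg·m²·s⁻³) = m·s⁻¹·A.

m·s⁻¹·A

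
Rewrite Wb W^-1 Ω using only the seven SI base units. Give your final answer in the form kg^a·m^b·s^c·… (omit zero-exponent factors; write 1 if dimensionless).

Wb = V·s (flux: a volt is a weber per second),
    = kg·m²·s⁻²·A⁻¹.
W = J/s (power = energy per time),
    = kg·m²·s⁻³.
So W⁻¹ = kg⁻¹·m⁻²·s³.
Ω = V/A (resistance = voltage per current),
    = kg·m²·s⁻³·A⁻².
Combining: Wb·W⁻¹·Ω = (kg·m²·s⁻²·A⁻¹) · (kg⁻¹·m⁻²·s³) · (kg·m²·s⁻³·A⁻²) = kg·m²·s⁻²·A⁻³.

kg·m²·s⁻²·A⁻³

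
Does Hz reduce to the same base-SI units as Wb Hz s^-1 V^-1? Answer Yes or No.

Left side:
  Hz = s⁻¹.
Right side:
  Wb = V·s (flux: a volt is a weber per second),
      = kg·m²·s⁻²·A⁻¹.
  Hz = 1/s = s⁻¹ (frequency is cycles per second).
  V = W/A (potential = power per current),
      = kg·m²·s⁻³·A⁻¹.
  So V⁻¹ = kg⁻¹·m⁻²·s³·A.
  Combining: Wb·Hz·s⁻¹·V⁻¹ = (kg·m²·s⁻²·A⁻¹) · s⁻¹ · s⁻¹ · (kg⁻¹·m⁻²·s³·A) = s⁻¹.
Both reduce to s⁻¹.

Yes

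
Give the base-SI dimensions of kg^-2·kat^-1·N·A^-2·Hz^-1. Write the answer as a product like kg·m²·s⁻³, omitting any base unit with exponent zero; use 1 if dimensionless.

kat = mol/s = s⁻¹·mol (catalytic activity).
So kat⁻¹ = s·mol⁻¹.
N = kg·m/s² = kg·m·s⁻² (force = mass × acceleration).
Hz = 1/s = s⁻¹ (frequency is cycles per second).
So Hz⁻¹ = s.
Combining: kg⁻²·kat⁻¹·N·A⁻²·Hz⁻¹ = kg⁻² · (s·mol⁻¹) · (kg·m·s⁻²) · A⁻² · s = kg⁻¹·m·A⁻²·mol⁻¹.

kg⁻¹·m·A⁻²·mol⁻¹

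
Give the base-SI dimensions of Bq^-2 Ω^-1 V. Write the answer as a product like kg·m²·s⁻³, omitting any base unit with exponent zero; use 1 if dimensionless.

Bq = s⁻¹.
So Bq⁻² = s².
Ω = kg·m²·s⁻³·A⁻².
So Ω⁻¹ = kg⁻¹·m⁻²·s³·A².
V = kg·m²·s⁻³·A⁻¹.
Combining: Bq⁻²·Ω⁻¹·V = s² · (kg⁻¹·m⁻²·s³·A²) · (kg·m²·s⁻³·A⁻¹) = s²·A.

s²·A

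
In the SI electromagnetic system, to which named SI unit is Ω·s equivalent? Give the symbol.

H

Ω = V/A (resistance = voltage per current),
    = kg·m²·s⁻³·A⁻².
Combining: Ω·s = (kg·m²·s⁻³·A⁻²) · s = kg·m²·s⁻²·A⁻².
kg·m²·s⁻²·A⁻² is the base-SI form of the henry.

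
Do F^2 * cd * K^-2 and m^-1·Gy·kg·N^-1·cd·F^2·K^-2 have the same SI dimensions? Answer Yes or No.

Yes

Left side:
  F = C/V (capacitance = charge per voltage),
      = A·s/(kg·m²·s⁻³·A⁻¹) (substituting C and V),
      = kg⁻¹·m⁻²·s⁴·A².
  So F² = kg⁻²·m⁻⁴·s⁸·A⁴.
  Combining: F²·cd·K⁻² = (kg⁻²·m⁻⁴·s⁸·A⁴) · cd · K⁻² = kg⁻²·m⁻⁴·s⁸·A⁴·K⁻²·cd.
Right side:
  Gy = m²·s⁻².
  N = kg·m·s⁻².
  So N⁻¹ = kg⁻¹·m⁻¹·s².
  F = kg⁻¹·m⁻²·s⁴·A².
  So F² = kg⁻²·m⁻⁴·s⁸·A⁴.
  Combining: m⁻¹·Gy·kg·N⁻¹·cd·F²·K⁻² = m⁻¹ · (m²·s⁻²) · kg · (kg⁻¹·m⁻¹·s²) · cd · (kg⁻²·m⁻⁴·s⁸·A⁴) · K⁻² = kg⁻²·m⁻⁴·s⁸·A⁴·K⁻²·cd.
Both reduce to kg⁻²·m⁻⁴·s⁸·A⁴·K⁻²·cd.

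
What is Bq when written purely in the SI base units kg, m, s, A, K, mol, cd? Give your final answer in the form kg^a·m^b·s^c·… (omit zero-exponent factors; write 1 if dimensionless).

s⁻¹

Bq = 1/s = s⁻¹ (activity is decays per second).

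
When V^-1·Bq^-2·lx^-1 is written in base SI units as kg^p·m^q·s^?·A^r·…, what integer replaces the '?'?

V = kg·m²·s⁻³·A⁻¹.
So V⁻¹ = kg⁻¹·m⁻²·s³·A.
Bq = s⁻¹.
So Bq⁻² = s².
lx = m⁻²·cd.
So lx⁻¹ = m²·cd⁻¹.
Combining: V⁻¹·Bq⁻²·lx⁻¹ = (kg⁻¹·m⁻²·s³·A) · s² · (m²·cd⁻¹) = kg⁻¹·s⁵·A·cd⁻¹.
The exponent of s is 5.

5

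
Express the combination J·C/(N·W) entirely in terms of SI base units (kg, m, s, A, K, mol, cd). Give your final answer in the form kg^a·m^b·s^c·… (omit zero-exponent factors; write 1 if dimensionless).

J = N·m (work = force × distance),
    = kg·m²·s⁻².
N = kg·m/s² = kg·m·s⁻² (force = mass × acceleration).
So N⁻¹ = kg⁻¹·m⁻¹·s².
W = J/s (power = energy per time),
    = kg·m²·s⁻³.
So W⁻¹ = kg⁻¹·m⁻²·s³.
C = A·s = s·A (charge = current × time).
Combining: J·N⁻¹·W⁻¹·C = (kg·m²·s⁻²) · (kg⁻¹·m⁻¹·s²) · (kg⁻¹·m⁻²·s³) · (s·A) = kg⁻¹·m⁻¹·s⁴·A.

kg⁻¹·m⁻¹·s⁴·A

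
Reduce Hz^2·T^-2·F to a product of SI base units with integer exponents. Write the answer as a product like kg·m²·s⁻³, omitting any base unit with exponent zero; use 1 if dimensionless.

kg⁻³·m⁻²·s⁶·A⁴

Hz = 1/s = s⁻¹ (frequency is cycles per second).
So Hz² = s⁻².
T = Wb/m² (flux density = flux per area),
    = kg·s⁻²·A⁻¹.
So T⁻² = kg⁻²·s⁴·A².
F = C/V (capacitance = charge per voltage),
    = A·s/(kg·m²·s⁻³·A⁻¹) (substituting C and V),
    = kg⁻¹·m⁻²·s⁴·A².
Combining: Hz²·T⁻²·F = s⁻² · (kg⁻²·s⁴·A²) · (kg⁻¹·m⁻²·s⁴·A²) = kg⁻³·m⁻²·s⁶·A⁴.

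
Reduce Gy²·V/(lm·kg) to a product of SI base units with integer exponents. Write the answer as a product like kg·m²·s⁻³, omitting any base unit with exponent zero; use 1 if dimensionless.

m⁶·s⁻⁷·A⁻¹·cd⁻¹

lm = cd·sr = cd (luminous flux; sr is dimensionless).
So lm⁻¹ = cd⁻¹.
Gy = J/kg (absorbed dose = energy per mass),
    = m²·s⁻².
So Gy² = m⁴·s⁻⁴.
V = W/A (potential = power per current),
    = kg·m²·s⁻³·A⁻¹.
Combining: lm⁻¹·Gy²·kg⁻¹·V = cd⁻¹ · (m⁴·s⁻⁴) · kg⁻¹ · (kg·m²·s⁻³·A⁻¹) = m⁶·s⁻⁷·A⁻¹·cd⁻¹.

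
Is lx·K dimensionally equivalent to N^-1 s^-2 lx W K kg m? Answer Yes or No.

No

Left side:
  lx = m⁻²·cd.
  Combining: lx·K = (m⁻²·cd) · K = m⁻²·K·cd.
Right side:
  N = kg·m·s⁻².
  So N⁻¹ = kg⁻¹·m⁻¹·s².
  lx = m⁻²·cd.
  W = kg·m²·s⁻³.
  Combining: N⁻¹·s⁻²·lx·W·K·kg·m = (kg⁻¹·m⁻¹·s²) · s⁻² · (m⁻²·cd) · (kg·m²·s⁻³) · K · kg · m = kg·s⁻³·K·cd.
Left is m⁻²·K·cd; right is kg·s⁻³·K·cd — different.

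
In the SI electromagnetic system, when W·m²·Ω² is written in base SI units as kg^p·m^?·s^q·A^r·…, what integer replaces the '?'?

8

W = J/s (power = energy per time),
    = kg·m²·s⁻³.
Ω = V/A (resistance = voltage per current),
    = kg·m²·s⁻³·A⁻².
So Ω² = kg²·m⁴·s⁻⁶·A⁻⁴.
Combining: W·m²·Ω² = (kg·m²·s⁻³) · m² · (kg²·m⁴·s⁻⁶·A⁻⁴) = kg³·m⁸·s⁻⁹·A⁻⁴.
The exponent of m is 8.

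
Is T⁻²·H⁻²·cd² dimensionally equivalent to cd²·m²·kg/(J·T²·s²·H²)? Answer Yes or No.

Yes

Left side:
  T = kg·s⁻²·A⁻¹.
  So T⁻² = kg⁻²·s⁴·A².
  H = kg·m²·s⁻²·A⁻².
  So H⁻² = kg⁻²·m⁻⁴·s⁴·A⁴.
  Combining: T⁻²·H⁻²·cd² = (kg⁻²·s⁴·A²) · (kg⁻²·m⁻⁴·s⁴·A⁴) · cd² = kg⁻⁴·m⁻⁴·s⁸·A⁶·cd².
Right side:
  J = N·m (work = force × distance),
      = kg·m²·s⁻².
  So J⁻¹ = kg⁻¹·m⁻²·s².
  T = Wb/m² (flux density = flux per area),
      = kg·s⁻²·A⁻¹.
  So T⁻² = kg⁻²·s⁴·A².
  H = Wb/A (inductance = flux per current),
      = kg·m²·s⁻²·A⁻².
  So H⁻² = kg⁻²·m⁻⁴·s⁴·A⁴.
  Combining: cd²·J⁻¹·m²·T⁻²·kg·s⁻²·H⁻² = cd² · (kg⁻¹·m⁻²·s²) · m² · (kg⁻²·s⁴·A²) · kg · s⁻² · (kg⁻²·m⁻⁴·s⁴·A⁴) = kg⁻⁴·m⁻⁴·s⁸·A⁶·cd².
Both reduce to kg⁻⁴·m⁻⁴·s⁸·A⁶·cd².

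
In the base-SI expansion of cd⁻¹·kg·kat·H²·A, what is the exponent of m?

4

kat = mol/s = s⁻¹·mol (catalytic activity).
H = Wb/A (inductance = flux per current),
    = kg·m²·s⁻²·A⁻².
So H² = kg²·m⁴·s⁻⁴·A⁻⁴.
Combining: cd⁻¹·kg·kat·H²·A = cd⁻¹ · kg · (s⁻¹·mol) · (kg²·m⁴·s⁻⁴·A⁻⁴) · A = kg³·m⁴·s⁻⁵·A⁻³·mol·cd⁻¹.
The exponent of m is 4.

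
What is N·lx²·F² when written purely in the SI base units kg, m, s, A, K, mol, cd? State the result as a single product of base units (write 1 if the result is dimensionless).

N = kg·m·s⁻².
lx = m⁻²·cd.
So lx² = m⁻⁴·cd².
F = kg⁻¹·m⁻²·s⁴·A².
So F² = kg⁻²·m⁻⁴·s⁸·A⁴.
Combining: N·lx²·F² = (kg·m·s⁻²) · (m⁻⁴·cd²) · (kg⁻²·m⁻⁴·s⁸·A⁴) = kg⁻¹·m⁻⁷·s⁶·A⁴·cd².

kg⁻¹·m⁻⁷·s⁶·A⁴·cd²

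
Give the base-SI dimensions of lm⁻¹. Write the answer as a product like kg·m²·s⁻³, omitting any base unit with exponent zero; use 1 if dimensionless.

lm = cd·sr = cd (luminous flux; sr is dimensionless).
So lm⁻¹ = cd⁻¹.

cd⁻¹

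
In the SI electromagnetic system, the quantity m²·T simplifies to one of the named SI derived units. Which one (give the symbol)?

Wb

T = Wb/m² (flux density = flux per area),
    = kg·s⁻²·A⁻¹.
Combining: m²·T = m² · (kg·s⁻²·A⁻¹) = kg·m²·s⁻²·A⁻¹.
kg·m²·s⁻²·A⁻¹ is the base-SI form of the weber.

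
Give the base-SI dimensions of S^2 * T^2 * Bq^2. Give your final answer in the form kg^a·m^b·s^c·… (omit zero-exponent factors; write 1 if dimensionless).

m⁻⁴·A²

S = 1/Ω (conductance is reciprocal resistance),
    = kg⁻¹·m⁻²·s³·A².
So S² = kg⁻²·m⁻⁴·s⁶·A⁴.
T = Wb/m² (flux density = flux per area),
    = kg·s⁻²·A⁻¹.
So T² = kg²·s⁻⁴·A⁻².
Bq = 1/s = s⁻¹ (activity is decays per second).
So Bq² = s⁻².
Combining: S²·T²·Bq² = (kg⁻²·m⁻⁴·s⁶·A⁴) · (kg²·s⁻⁴·A⁻²) · s⁻² = m⁻⁴·A².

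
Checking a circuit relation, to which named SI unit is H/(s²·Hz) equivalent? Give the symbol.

H = Wb/A (inductance = flux per current),
    = kg·m²·s⁻²·A⁻².
Hz = 1/s = s⁻¹ (frequency is cycles per second).
So Hz⁻¹ = s.
Combining: s⁻²·H·Hz⁻¹ = s⁻² · (kg·m²·s⁻²·A⁻²) · s = kg·m²·s⁻³·A⁻².
kg·m²·s⁻³·A⁻² is the base-SI form of the ohm.

Ω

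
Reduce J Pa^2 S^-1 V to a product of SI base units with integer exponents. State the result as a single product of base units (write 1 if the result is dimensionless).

J = N·m (work = force × distance),
    = kg·m²·s⁻².
Pa = N/m² (pressure = force per area),
    = kg·m⁻¹·s⁻².
So Pa² = kg²·m⁻²·s⁻⁴.
S = 1/Ω (conductance is reciprocal resistance),
    = kg⁻¹·m⁻²·s³·A².
So S⁻¹ = kg·m²·s⁻³·A⁻².
V = W/A (potential = power per current),
    = kg·m²·s⁻³·A⁻¹.
Combining: J·Pa²·S⁻¹·V = (kg·m²·s⁻²) · (kg²·m⁻²·s⁻⁴) · (kg·m²·s⁻³·A⁻²) · (kg·m²·s⁻³·A⁻¹) = kg⁵·m⁴·s⁻¹²·A⁻³.

kg⁵·m⁴·s⁻¹²·A⁻³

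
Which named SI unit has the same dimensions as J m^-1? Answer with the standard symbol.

J = kg·m²·s⁻².
Combining: J·m⁻¹ = (kg·m²·s⁻²) · m⁻¹ = kg·m·s⁻².
kg·m·s⁻² is the base-SI form of the newton.

N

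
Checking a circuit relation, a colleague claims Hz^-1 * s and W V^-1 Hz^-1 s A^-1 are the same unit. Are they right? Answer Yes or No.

Left side:
  Hz = s⁻¹.
  So Hz⁻¹ = s.
  Combining: Hz⁻¹·s = s · s = s².
Right side:
  W = J/s (power = energy per time),
      = kg·m²·s⁻³.
  V = W/A (potential = power per current),
      = kg·m²·s⁻³·A⁻¹.
  So V⁻¹ = kg⁻¹·m⁻²·s³·A.
  Hz = 1/s = s⁻¹ (frequency is cycles per second).
  So Hz⁻¹ = s.
  Combining: W·V⁻¹·Hz⁻¹·s·A⁻¹ = (kg·m²·s⁻³) · (kg⁻¹·m⁻²·s³·A) · s · s · A⁻¹ = s².
Both reduce to s².

Yes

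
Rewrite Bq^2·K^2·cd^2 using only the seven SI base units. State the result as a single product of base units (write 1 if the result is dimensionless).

Bq = s⁻¹.
So Bq² = s⁻².
Combining: Bq²·K²·cd² = s⁻² · K² · cd² = s⁻²·K²·cd².

s⁻²·K²·cd²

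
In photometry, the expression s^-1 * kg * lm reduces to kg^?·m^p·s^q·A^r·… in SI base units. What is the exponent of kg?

lm = cd.
Combining: s⁻¹·kg·lm = s⁻¹ · kg · cd = kg·s⁻¹·cd.
The exponent of kg is 1.

1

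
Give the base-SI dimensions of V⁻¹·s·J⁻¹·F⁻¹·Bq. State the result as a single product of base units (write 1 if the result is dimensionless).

kg⁻¹·m⁻²·s·A⁻¹

V = W/A (potential = power per current),
    = kg·m²·s⁻³·A⁻¹.
So V⁻¹ = kg⁻¹·m⁻²·s³·A.
J = N·m (work = force × distance),
    = kg·m²·s⁻².
So J⁻¹ = kg⁻¹·m⁻²·s².
F = C/V (capacitance = charge per voltage),
    = A·s/(kg·m²·s⁻³·A⁻¹) (substituting C and V),
    = kg⁻¹·m⁻²·s⁴·A².
So F⁻¹ = kg·m²·s⁻⁴·A⁻².
Bq = 1/s = s⁻¹ (activity is decays per second).
Combining: V⁻¹·s·J⁻¹·F⁻¹·Bq = (kg⁻¹·m⁻²·s³·A) · s · (kg⁻¹·m⁻²·s²) · (kg·m²·s⁻⁴·A⁻²) · s⁻¹ = kg⁻¹·m⁻²·s·A⁻¹.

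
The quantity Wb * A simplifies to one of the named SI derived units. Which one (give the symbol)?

Wb = V·s (flux: a volt is a weber per second),
    = kg·m²·s⁻²·A⁻¹.
Combining: Wb·A = (kg·m²·s⁻²·A⁻¹) · A = kg·m²·s⁻².
kg·m²·s⁻² is the base-SI form of the joule.

J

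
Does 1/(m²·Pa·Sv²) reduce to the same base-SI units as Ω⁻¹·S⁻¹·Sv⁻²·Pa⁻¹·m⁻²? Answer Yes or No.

Left side:
  Pa = N/m² (pressure = force per area),
      = kg·m⁻¹·s⁻².
  So Pa⁻¹ = kg⁻¹·m·s².
  Sv = J/kg (equivalent dose = energy per mass),
      = m²·s⁻².
  So Sv⁻² = m⁻⁴·s⁴.
  Combining: m⁻²·Pa⁻¹·Sv⁻² = m⁻² · (kg⁻¹·m·s²) · (m⁻⁴·s⁴) = kg⁻¹·m⁻⁵·s⁶.
Right side:
  Ω = V/A (resistance = voltage per current),
      = kg·m²·s⁻³·A⁻².
  So Ω⁻¹ = kg⁻¹·m⁻²·s³·A².
  S = 1/Ω (conductance is reciprocal resistance),
      = kg⁻¹·m⁻²·s³·A².
  So S⁻¹ = kg·m²·s⁻³·A⁻².
  Sv = J/kg (equivalent dose = energy per mass),
      = m²·s⁻².
  So Sv⁻² = m⁻⁴·s⁴.
  Pa = N/m² (pressure = force per area),
      = kg·m⁻¹·s⁻².
  So Pa⁻¹ = kg⁻¹·m·s².
  Combining: Ω⁻¹·S⁻¹·Sv⁻²·Pa⁻¹·m⁻² = (kg⁻¹·m⁻²·s³·A²) · (kg·m²·s⁻³·A⁻²) · (m⁻⁴·s⁴) · (kg⁻¹·m·s²) · m⁻² = kg⁻¹·m⁻⁵·s⁶.
Both reduce to kg⁻¹·m⁻⁵·s⁶.

Yes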